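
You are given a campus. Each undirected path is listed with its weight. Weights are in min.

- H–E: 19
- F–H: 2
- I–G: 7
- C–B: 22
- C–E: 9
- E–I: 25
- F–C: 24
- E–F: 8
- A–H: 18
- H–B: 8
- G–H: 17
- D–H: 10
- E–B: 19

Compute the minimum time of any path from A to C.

37 min

Compare a few routes:
A → H → F → C: 18+2+24 = 44
A → H → E → C: 18+19+9 = 46
A → H → B → C: 18+8+22 = 48
A → H → F → E → C: 18+2+8+9 = 37
Cheapest is A → H → F → E → C at 37 min.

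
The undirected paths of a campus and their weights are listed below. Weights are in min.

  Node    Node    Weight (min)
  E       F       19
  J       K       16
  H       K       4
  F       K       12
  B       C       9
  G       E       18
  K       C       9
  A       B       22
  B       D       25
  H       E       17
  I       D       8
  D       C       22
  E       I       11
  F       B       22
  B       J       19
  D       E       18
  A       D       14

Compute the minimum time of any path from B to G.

Settle nodes by increasing distance from B:
B: 0
C: 9  (via B)
K: 18  (via C)
J: 19  (via B)
A: 22  (via B)
F: 22  (via B)
H: 22  (via K)
D: 25  (via B)
I: 33  (via D)
E: 39  (via H)
G: 57  (via E)
Shortest route: B–C–K–H–E–G = 57 min.

57 min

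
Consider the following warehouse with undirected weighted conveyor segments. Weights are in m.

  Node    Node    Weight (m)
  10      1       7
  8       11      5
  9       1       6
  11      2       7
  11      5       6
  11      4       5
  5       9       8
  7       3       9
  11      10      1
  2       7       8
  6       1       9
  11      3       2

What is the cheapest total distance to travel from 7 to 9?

25 m

Compare a few routes:
7–2–11–10–1–9: 8+7+1+7+6 = 29
7–3–11–5–9: 9+2+6+8 = 25
The minimum is 25 m via 7–3–11–5–9.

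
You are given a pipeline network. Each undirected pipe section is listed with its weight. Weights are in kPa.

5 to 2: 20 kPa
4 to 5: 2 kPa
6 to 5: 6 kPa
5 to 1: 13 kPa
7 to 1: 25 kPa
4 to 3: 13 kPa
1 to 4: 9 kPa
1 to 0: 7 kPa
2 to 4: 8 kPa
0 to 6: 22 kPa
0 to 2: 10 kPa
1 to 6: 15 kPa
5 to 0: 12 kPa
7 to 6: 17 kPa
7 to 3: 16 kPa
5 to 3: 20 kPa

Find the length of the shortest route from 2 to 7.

33 kPa

Running Dijkstra from 2:
2: 0
4: 8  (via 2)
0: 10  (via 2)
5: 10  (via 4)
6: 16  (via 5)
1: 17  (via 4)
3: 21  (via 4)
7: 33  (via 6)
Shortest route: 2–4–5–6–7 = 33 kPa.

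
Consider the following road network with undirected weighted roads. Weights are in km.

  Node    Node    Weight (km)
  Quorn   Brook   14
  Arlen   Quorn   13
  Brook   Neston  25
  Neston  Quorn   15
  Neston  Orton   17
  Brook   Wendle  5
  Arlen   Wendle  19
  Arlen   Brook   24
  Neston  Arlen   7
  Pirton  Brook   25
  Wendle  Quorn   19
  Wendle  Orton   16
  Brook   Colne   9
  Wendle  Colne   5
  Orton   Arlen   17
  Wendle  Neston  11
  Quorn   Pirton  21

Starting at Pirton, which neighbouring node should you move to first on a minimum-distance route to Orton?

Brook

Enumerating some paths:
Pirton–Brook–Colne–Wendle–Orton: 25+9+5+16 = 55
Pirton–Brook–Wendle–Orton: 25+5+16 = 46
Pirton–Quorn–Neston–Orton: 21+15+17 = 53
Pirton–Quorn–Arlen–Orton: 21+13+17 = 51
The minimum is 46 km via Pirton–Brook–Wendle–Orton.
So from Pirton the first move is to Brook.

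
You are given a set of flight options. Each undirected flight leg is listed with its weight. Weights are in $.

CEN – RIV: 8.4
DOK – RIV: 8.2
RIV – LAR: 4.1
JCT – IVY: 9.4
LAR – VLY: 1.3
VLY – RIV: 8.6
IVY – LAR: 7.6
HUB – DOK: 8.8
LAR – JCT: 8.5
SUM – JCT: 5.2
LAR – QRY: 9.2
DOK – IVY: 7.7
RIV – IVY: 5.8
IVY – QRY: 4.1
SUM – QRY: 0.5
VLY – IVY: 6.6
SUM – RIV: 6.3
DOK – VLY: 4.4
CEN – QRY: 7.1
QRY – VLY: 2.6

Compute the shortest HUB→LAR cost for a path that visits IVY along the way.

Shortest HUB→IVY: HUB–DOK–IVY = 16.5
Best IVY to LAR: IVY–LAR costing 7.6
Total via IVY: 16.5 + 7.6 = $24.1.

$24.1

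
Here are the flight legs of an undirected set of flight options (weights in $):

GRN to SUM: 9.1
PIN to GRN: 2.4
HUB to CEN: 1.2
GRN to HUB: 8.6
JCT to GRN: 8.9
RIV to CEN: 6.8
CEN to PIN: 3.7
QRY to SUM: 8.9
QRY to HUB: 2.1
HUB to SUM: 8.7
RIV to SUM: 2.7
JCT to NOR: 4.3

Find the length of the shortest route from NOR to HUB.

$20.5

Running Dijkstra from NOR:
NOR: 0
JCT: 4.3  (via NOR)
GRN: 13.2  (via JCT)
PIN: 15.6  (via GRN)
CEN: 19.3  (via PIN)
HUB: 20.5  (via CEN)
Shortest route: NOR → JCT → GRN → PIN → CEN → HUB = $20.5.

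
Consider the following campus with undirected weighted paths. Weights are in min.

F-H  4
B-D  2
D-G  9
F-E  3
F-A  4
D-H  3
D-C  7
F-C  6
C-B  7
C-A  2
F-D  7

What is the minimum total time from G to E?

Enumerating some paths:
G–D–C–A–F–E: 9+7+2+4+3 = 25
G–D–C–F–E: 9+7+6+3 = 25
G–D–F–E: 9+7+3 = 19
The minimum is 19 min via G–D–F–E.

19 min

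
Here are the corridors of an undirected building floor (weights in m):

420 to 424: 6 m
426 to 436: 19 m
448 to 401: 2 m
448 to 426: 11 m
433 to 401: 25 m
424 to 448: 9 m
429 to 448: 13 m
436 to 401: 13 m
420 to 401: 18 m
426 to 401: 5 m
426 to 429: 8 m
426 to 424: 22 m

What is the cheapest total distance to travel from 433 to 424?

Settle nodes by increasing distance from 433:
433: 0
401: 25  (via 433)
448: 27  (via 401)
426: 30  (via 401)
424: 36  (via 448)
Shortest route: 433–401–448–424 = 36 m.

36 m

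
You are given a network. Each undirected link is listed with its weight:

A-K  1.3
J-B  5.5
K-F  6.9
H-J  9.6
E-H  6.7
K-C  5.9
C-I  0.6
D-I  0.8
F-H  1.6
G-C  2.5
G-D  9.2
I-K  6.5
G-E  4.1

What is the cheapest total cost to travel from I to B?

Candidate routes:
I → C → K → F → H → J → B: 0.6+5.9+6.9+1.6+9.6+5.5 = 30.1
I → C → G → E → H → J → B: 0.6+2.5+4.1+6.7+9.6+5.5 = 29
The minimum is 29 via I → C → G → E → H → J → B.

29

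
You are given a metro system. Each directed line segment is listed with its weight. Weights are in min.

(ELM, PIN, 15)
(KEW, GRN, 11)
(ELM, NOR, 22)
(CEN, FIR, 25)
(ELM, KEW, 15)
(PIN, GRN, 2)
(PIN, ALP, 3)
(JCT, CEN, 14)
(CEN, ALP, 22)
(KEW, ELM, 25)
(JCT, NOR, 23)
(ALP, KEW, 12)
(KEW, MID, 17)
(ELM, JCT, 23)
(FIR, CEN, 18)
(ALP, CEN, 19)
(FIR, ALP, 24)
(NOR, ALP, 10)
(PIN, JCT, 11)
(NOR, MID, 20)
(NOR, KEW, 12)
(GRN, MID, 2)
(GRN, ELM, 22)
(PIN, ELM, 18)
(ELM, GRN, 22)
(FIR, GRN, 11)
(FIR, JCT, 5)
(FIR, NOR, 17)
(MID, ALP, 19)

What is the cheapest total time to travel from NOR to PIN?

Compare a few routes:
NOR–KEW–GRN–ELM–PIN: 12+11+22+15 = 60
NOR–KEW–ELM–PIN: 12+25+15 = 52
NOR–ALP–KEW–ELM–PIN: 10+12+25+15 = 62
The minimum is 52 min via NOR–KEW–ELM–PIN.

52 min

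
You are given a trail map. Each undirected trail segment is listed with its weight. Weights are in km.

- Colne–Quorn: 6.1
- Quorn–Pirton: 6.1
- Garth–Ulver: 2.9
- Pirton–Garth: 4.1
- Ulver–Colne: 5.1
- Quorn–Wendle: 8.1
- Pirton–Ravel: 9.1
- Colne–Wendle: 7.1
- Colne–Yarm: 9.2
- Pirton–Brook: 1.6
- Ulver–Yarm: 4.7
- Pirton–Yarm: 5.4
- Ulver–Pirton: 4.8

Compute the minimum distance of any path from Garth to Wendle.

15.1 km

Enumerating some paths:
Garth–Pirton–Ulver–Colne–Wendle: 4.1+4.8+5.1+7.1 = 21.1
Garth–Ulver–Colne–Wendle: 2.9+5.1+7.1 = 15.1
Garth–Ulver–Pirton–Quorn–Wendle: 2.9+4.8+6.1+8.1 = 21.9
Garth–Pirton–Quorn–Wendle: 4.1+6.1+8.1 = 18.3
Cheapest is Garth–Ulver–Colne–Wendle at 15.1 km.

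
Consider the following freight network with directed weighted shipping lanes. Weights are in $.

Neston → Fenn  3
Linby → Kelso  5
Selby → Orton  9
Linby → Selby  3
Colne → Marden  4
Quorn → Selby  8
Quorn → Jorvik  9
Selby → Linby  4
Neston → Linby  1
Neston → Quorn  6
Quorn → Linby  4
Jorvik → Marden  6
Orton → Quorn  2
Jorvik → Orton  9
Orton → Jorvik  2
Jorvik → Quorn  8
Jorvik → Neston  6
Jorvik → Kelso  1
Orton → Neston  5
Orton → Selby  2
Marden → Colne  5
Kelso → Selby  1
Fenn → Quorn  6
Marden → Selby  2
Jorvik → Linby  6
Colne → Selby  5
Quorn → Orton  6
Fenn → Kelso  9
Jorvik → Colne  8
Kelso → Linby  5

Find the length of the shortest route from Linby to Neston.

Shortest distances from Linby:
Linby: 0
Selby: 3  (via Linby)
Kelso: 5  (via Linby)
Orton: 12  (via Selby)
Jorvik: 14  (via Orton)
Quorn: 14  (via Orton)
Neston: 17  (via Orton)
Shortest route: Linby–Selby–Orton–Neston = $17.

$17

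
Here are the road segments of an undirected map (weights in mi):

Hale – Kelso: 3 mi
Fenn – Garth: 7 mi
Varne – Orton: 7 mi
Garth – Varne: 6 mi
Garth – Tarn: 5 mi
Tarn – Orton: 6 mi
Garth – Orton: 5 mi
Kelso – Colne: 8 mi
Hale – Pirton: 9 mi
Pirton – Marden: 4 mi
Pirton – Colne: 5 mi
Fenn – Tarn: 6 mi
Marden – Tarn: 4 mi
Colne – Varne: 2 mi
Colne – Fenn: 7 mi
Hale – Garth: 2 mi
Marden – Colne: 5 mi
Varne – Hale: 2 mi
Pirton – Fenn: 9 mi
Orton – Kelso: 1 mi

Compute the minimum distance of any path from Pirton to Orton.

13 mi

Candidate routes:
Pirton → Marden → Tarn → Orton: 4+4+6 = 14
Pirton → Hale → Kelso → Orton: 9+3+1 = 13
Cheapest is Pirton → Hale → Kelso → Orton at 13 mi.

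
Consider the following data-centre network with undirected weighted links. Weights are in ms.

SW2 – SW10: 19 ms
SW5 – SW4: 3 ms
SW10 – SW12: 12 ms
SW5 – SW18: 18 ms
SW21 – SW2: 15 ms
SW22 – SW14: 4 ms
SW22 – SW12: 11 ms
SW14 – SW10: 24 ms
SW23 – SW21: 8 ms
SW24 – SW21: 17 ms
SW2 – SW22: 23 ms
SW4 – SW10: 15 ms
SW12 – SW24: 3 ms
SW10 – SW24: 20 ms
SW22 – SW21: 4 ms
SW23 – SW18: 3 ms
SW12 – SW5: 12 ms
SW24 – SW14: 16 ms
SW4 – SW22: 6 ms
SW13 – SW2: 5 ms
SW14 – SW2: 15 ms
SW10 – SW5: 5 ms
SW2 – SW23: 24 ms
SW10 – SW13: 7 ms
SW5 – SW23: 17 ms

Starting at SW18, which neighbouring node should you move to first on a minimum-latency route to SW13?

SW5

Enumerating some paths:
SW18–SW23–SW21–SW2–SW13: 3+8+15+5 = 31
SW18–SW23–SW5–SW10–SW13: 3+17+5+7 = 32
SW18–SW5–SW10–SW13: 18+5+7 = 30
Cheapest is SW18–SW5–SW10–SW13 at 30 ms.
So from SW18 the first move is to SW5.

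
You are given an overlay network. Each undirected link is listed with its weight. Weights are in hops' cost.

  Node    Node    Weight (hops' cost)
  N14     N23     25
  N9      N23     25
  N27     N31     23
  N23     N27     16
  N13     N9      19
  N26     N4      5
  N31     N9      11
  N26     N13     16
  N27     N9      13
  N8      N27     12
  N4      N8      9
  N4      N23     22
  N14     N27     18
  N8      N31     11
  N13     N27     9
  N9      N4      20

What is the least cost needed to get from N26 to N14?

Settle nodes by increasing distance from N26:
N26: 0
N4: 5  (via N26)
N8: 14  (via N4)
N13: 16  (via N26)
N9: 25  (via N4)
N31: 25  (via N8)
N27: 25  (via N13)
N23: 27  (via N4)
N14: 43  (via N27)
Shortest route: N26 → N13 → N27 → N14 = 43 hops' cost.

43 hops' cost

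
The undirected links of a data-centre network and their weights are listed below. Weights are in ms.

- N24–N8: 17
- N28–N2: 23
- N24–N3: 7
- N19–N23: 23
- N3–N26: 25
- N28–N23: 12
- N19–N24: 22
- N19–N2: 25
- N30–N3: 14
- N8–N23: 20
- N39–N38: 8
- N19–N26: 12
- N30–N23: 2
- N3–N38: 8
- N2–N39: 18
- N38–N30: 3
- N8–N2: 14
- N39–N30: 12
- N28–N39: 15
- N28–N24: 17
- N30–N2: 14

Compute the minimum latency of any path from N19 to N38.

Settle nodes by increasing distance from N19:
N19: 0
N26: 12  (via N19)
N24: 22  (via N19)
N23: 23  (via N19)
N2: 25  (via N19)
N30: 25  (via N23)
N38: 28  (via N30)
Shortest route: N19 → N23 → N30 → N38 = 28 ms.

28 ms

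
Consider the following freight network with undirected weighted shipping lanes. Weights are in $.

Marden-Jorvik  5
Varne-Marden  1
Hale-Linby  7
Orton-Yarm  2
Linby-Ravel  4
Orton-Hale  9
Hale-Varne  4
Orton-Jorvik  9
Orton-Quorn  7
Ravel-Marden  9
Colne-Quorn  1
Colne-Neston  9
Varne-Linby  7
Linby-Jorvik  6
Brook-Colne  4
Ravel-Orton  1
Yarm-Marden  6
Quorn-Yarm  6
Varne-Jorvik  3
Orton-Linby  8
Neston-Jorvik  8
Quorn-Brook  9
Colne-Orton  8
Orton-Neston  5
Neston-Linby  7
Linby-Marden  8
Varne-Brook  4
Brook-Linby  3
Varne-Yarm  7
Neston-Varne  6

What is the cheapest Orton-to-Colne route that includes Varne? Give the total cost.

Shortest Orton→Varne: Orton–Yarm–Varne = 9
Best Varne to Colne: Varne–Brook–Colne costing 8
Total via Varne: 9 + 8 = $17.

$17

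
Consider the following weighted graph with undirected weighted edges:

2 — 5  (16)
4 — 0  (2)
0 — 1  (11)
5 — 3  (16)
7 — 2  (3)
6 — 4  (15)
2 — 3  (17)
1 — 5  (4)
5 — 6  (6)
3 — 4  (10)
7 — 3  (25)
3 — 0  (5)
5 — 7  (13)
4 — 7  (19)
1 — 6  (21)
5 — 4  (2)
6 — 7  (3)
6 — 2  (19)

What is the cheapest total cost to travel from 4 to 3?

Running Dijkstra from 4:
4: 0
0: 2  (via 4)
5: 2  (via 4)
1: 6  (via 5)
3: 7  (via 0)
Shortest route: 4–0–3 = 7.

7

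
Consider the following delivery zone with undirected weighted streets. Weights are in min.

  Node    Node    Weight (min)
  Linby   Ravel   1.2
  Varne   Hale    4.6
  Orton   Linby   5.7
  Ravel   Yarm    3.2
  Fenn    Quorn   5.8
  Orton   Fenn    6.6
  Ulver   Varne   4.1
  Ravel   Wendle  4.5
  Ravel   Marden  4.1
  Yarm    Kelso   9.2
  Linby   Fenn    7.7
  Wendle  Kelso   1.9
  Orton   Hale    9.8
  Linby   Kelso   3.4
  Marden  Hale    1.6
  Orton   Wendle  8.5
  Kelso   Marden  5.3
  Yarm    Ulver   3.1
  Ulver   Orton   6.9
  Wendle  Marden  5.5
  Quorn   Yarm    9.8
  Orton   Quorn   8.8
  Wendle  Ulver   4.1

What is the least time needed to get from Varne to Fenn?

17.6 min

Settle nodes by increasing distance from Varne:
Varne: 0
Ulver: 4.1  (via Varne)
Hale: 4.6  (via Varne)
Marden: 6.2  (via Hale)
Yarm: 7.2  (via Ulver)
Wendle: 8.2  (via Ulver)
Kelso: 10.1  (via Wendle)
Ravel: 10.3  (via Marden)
Orton: 11  (via Ulver)
Linby: 11.5  (via Ravel)
Quorn: 17  (via Yarm)
Fenn: 17.6  (via Orton)
Shortest route: Varne–Ulver–Orton–Fenn = 17.6 min.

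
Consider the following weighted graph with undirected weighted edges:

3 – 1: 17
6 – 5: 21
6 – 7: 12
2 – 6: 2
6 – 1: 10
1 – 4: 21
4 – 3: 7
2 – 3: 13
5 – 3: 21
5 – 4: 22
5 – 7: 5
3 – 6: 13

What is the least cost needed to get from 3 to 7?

Running Dijkstra from 3:
3: 0
4: 7  (via 3)
2: 13  (via 3)
6: 13  (via 3)
1: 17  (via 3)
5: 21  (via 3)
7: 25  (via 6)
Shortest route: 3 → 6 → 7 = 25.

25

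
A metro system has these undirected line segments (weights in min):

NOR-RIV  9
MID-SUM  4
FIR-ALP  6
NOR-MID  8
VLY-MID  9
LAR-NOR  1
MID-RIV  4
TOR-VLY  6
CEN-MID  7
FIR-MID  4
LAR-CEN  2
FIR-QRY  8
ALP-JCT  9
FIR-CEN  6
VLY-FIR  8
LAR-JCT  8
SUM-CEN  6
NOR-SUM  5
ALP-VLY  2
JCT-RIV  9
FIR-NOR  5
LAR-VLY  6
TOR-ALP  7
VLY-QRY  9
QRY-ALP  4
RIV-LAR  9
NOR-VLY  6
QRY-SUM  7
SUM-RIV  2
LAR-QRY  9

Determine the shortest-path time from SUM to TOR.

17 min

Settle nodes by increasing distance from SUM:
SUM: 0
RIV: 2  (via SUM)
MID: 4  (via SUM)
NOR: 5  (via SUM)
LAR: 6  (via NOR)
CEN: 6  (via SUM)
QRY: 7  (via SUM)
FIR: 8  (via MID)
VLY: 11  (via NOR)
ALP: 11  (via QRY)
JCT: 11  (via RIV)
TOR: 17  (via VLY)
Shortest route: SUM–NOR–VLY–TOR = 17 min.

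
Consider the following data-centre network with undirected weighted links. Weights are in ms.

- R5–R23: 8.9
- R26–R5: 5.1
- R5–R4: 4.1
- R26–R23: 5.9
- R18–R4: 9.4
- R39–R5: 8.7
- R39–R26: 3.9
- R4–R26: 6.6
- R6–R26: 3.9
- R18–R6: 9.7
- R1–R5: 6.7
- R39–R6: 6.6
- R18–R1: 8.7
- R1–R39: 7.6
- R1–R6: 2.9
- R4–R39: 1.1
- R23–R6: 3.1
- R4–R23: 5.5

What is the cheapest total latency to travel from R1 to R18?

Candidate routes:
R1–R39–R4–R18: 7.6+1.1+9.4 = 18.1
R1–R6–R18: 2.9+9.7 = 12.6
R1–R18: 8.7 = 8.7
R1–R6–R39–R4–R18: 2.9+6.6+1.1+9.4 = 20
The minimum is 8.7 ms via R1–R18.

8.7 ms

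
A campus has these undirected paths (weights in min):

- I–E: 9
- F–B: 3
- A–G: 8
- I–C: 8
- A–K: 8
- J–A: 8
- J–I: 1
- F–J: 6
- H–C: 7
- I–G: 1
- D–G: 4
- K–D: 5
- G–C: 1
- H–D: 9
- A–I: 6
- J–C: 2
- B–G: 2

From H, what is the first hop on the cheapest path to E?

Compare a few routes:
H - C - J - I - E: 7+2+1+9 = 19
H - D - G - I - E: 9+4+1+9 = 23
H - C - G - I - E: 7+1+1+9 = 18
Cheapest is H - C - G - I - E at 18 min.
So from H the first move is to C.

C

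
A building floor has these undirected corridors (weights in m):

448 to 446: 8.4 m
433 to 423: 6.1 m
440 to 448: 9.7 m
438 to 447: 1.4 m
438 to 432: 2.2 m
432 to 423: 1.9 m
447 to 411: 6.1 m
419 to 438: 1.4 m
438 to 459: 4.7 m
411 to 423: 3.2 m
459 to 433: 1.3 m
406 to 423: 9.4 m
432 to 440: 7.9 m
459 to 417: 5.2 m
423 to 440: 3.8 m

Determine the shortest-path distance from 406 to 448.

22.9 m

Candidate routes:
406 → 423 → 411 → 447 → 438 → 432 → 440 → 448: 9.4+3.2+6.1+1.4+2.2+7.9+9.7 = 39.9
406 → 423 → 440 → 448: 9.4+3.8+9.7 = 22.9
406 → 423 → 432 → 440 → 448: 9.4+1.9+7.9+9.7 = 28.9
The minimum is 22.9 m via 406 → 423 → 440 → 448.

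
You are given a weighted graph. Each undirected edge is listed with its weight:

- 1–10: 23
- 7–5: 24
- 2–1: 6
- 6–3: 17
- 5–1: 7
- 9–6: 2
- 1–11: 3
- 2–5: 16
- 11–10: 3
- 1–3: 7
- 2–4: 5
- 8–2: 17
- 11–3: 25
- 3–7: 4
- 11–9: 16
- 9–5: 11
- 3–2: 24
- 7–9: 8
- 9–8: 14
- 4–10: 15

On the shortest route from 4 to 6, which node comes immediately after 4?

Enumerating some paths:
4 → 2 → 1 → 5 → 9 → 6: 5+6+7+11+2 = 31
4 → 2 → 1 → 11 → 9 → 6: 5+6+3+16+2 = 32
The minimum is 31 via 4 → 2 → 1 → 5 → 9 → 6.
So from 4 the first move is to 2.

2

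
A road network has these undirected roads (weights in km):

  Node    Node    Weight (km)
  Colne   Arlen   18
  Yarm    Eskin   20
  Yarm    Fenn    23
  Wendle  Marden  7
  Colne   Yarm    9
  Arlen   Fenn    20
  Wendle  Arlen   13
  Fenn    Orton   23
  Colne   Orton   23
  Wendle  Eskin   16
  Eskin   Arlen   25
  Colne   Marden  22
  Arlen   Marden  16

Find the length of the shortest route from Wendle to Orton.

52 km

Shortest distances from Wendle:
Wendle: 0
Marden: 7  (via Wendle)
Arlen: 13  (via Wendle)
Eskin: 16  (via Wendle)
Colne: 29  (via Marden)
Fenn: 33  (via Arlen)
Yarm: 36  (via Eskin)
Orton: 52  (via Colne)
Shortest route: Wendle → Marden → Colne → Orton = 52 km.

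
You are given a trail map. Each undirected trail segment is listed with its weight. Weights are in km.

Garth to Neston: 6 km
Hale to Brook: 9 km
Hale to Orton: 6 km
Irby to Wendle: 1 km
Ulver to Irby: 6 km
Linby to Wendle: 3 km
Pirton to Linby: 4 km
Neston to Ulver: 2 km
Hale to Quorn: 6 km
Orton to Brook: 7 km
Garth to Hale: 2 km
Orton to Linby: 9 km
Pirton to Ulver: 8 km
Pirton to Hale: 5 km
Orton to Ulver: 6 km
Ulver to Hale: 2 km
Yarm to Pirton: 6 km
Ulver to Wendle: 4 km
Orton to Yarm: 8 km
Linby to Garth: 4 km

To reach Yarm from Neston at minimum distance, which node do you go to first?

Ulver

Compare a few routes:
Neston - Ulver - Orton - Yarm: 2+6+8 = 16
Neston - Ulver - Hale - Pirton - Yarm: 2+2+5+6 = 15
The minimum is 15 km via Neston - Ulver - Hale - Pirton - Yarm.
So from Neston the first move is to Ulver.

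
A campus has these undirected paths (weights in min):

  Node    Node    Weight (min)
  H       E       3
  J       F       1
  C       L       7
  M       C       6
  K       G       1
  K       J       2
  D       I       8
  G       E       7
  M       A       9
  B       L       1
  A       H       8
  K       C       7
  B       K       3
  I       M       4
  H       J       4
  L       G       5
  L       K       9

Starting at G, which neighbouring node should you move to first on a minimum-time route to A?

Compare a few routes:
G → K → C → M → A: 1+7+6+9 = 23
G → L → B → K → J → H → A: 5+1+3+2+4+8 = 23
G → K → J → H → A: 1+2+4+8 = 15
G → E → H → A: 7+3+8 = 18
The minimum is 15 min via G → K → J → H → A.
So from G the first move is to K.

K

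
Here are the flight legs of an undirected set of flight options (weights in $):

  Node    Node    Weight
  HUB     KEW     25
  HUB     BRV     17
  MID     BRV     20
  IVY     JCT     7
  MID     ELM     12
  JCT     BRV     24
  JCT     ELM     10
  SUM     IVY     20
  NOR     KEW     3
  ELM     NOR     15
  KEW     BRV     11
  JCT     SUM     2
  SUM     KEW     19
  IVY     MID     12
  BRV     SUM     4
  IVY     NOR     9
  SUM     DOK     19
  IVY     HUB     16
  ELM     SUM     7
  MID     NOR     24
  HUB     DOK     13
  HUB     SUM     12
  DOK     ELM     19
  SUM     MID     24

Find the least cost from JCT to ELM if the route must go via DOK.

$40

Best JCT to DOK: JCT → SUM → DOK costing 21
Best DOK to ELM: DOK → ELM costing 19
Total via DOK: 21 + 19 = $40.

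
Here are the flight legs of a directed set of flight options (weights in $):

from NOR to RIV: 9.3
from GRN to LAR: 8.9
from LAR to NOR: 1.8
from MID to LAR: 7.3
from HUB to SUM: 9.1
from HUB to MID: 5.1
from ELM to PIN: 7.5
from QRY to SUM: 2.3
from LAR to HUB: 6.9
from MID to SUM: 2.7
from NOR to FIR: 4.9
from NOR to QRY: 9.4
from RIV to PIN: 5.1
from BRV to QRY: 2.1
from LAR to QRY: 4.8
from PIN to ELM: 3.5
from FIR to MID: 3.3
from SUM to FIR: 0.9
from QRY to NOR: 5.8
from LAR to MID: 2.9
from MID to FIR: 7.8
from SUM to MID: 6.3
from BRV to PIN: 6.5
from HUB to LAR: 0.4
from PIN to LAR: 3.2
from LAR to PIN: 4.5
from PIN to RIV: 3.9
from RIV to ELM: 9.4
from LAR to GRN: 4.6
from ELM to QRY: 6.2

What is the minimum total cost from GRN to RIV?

Enumerating some paths:
GRN–LAR–PIN–ELM–QRY–NOR–RIV: 8.9+4.5+3.5+6.2+5.8+9.3 = 38.2
GRN–LAR–NOR–RIV: 8.9+1.8+9.3 = 20
GRN–LAR–QRY–NOR–RIV: 8.9+4.8+5.8+9.3 = 28.8
GRN–LAR–PIN–RIV: 8.9+4.5+3.9 = 17.3
Cheapest is GRN–LAR–PIN–RIV at $17.3.

$17.3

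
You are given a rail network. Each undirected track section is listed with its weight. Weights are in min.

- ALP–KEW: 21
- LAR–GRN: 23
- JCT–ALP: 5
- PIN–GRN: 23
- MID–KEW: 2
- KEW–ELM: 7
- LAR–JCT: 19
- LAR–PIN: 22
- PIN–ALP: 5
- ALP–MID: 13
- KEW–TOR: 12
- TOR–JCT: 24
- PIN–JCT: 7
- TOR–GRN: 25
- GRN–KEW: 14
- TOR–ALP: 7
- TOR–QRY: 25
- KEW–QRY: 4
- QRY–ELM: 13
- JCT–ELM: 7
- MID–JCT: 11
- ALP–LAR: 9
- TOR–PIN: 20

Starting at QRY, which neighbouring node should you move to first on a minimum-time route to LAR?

Enumerating some paths:
QRY → KEW → TOR → ALP → LAR: 4+12+7+9 = 32
QRY → KEW → MID → ALP → LAR: 4+2+13+9 = 28
QRY → KEW → ELM → JCT → ALP → LAR: 4+7+7+5+9 = 32
QRY → KEW → MID → JCT → ALP → LAR: 4+2+11+5+9 = 31
Cheapest is QRY → KEW → MID → ALP → LAR at 28 min.
So from QRY the first move is to KEW.

KEW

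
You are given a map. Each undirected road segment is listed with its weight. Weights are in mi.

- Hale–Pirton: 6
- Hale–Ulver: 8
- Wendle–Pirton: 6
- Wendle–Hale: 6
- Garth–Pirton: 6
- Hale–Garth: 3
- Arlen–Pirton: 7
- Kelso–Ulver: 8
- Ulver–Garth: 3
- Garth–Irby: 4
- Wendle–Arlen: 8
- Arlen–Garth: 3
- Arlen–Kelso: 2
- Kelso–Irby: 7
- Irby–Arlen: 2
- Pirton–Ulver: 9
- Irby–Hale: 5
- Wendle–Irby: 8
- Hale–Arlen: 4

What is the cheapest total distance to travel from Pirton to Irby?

9 mi

Compare a few routes:
Pirton–Hale–Irby: 6+5 = 11
Pirton–Garth–Irby: 6+4 = 10
Pirton–Arlen–Irby: 7+2 = 9
The minimum is 9 mi via Pirton–Arlen–Irby.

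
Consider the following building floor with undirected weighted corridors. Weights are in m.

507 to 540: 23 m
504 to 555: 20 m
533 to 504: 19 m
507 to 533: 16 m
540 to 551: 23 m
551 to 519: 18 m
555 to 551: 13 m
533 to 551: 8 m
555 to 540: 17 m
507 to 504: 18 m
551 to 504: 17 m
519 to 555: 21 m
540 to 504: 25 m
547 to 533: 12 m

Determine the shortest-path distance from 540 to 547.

Compare a few routes:
540 - 551 - 533 - 547: 23+8+12 = 43
540 - 555 - 551 - 533 - 547: 17+13+8+12 = 50
The minimum is 43 m via 540 - 551 - 533 - 547.

43 m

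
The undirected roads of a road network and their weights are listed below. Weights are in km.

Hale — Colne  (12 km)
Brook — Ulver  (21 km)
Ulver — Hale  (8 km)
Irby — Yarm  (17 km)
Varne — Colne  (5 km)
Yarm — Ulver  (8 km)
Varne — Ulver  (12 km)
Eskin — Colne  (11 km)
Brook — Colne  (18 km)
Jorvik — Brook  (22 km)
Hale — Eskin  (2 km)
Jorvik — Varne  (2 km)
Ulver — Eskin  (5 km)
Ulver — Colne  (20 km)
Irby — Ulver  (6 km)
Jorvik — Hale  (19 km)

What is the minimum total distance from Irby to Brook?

27 km

Running Dijkstra from Irby:
Irby: 0
Ulver: 6  (via Irby)
Eskin: 11  (via Ulver)
Hale: 13  (via Eskin)
Yarm: 14  (via Ulver)
Varne: 18  (via Ulver)
Jorvik: 20  (via Varne)
Colne: 22  (via Eskin)
Brook: 27  (via Ulver)
Shortest route: Irby–Ulver–Brook = 27 km.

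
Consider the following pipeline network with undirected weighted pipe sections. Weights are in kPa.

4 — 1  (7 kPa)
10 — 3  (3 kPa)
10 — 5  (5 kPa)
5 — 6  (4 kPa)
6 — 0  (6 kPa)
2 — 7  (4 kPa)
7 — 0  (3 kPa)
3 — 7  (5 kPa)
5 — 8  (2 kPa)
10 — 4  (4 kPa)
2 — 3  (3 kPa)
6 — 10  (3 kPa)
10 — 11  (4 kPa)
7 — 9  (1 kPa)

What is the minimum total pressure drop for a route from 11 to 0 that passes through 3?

15 kPa

Shortest 11→3: 11 → 10 → 3 = 7
Best 3 to 0: 3 → 7 → 0 costing 8
Total via 3: 7 + 8 = 15 kPa.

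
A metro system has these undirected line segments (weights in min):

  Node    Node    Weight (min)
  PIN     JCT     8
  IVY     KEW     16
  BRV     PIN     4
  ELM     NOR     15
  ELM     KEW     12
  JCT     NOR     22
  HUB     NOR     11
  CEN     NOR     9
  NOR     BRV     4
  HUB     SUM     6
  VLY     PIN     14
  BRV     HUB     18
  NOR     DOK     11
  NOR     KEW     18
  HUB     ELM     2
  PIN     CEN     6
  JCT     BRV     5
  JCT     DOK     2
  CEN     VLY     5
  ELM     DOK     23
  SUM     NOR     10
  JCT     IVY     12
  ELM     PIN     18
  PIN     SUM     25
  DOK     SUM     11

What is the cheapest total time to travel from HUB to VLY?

Settle nodes by increasing distance from HUB:
HUB: 0
ELM: 2  (via HUB)
SUM: 6  (via HUB)
NOR: 11  (via HUB)
KEW: 14  (via ELM)
BRV: 15  (via NOR)
DOK: 17  (via SUM)
JCT: 19  (via DOK)
PIN: 19  (via BRV)
CEN: 20  (via NOR)
VLY: 25  (via CEN)
Shortest route: HUB–NOR–CEN–VLY = 25 min.

25 min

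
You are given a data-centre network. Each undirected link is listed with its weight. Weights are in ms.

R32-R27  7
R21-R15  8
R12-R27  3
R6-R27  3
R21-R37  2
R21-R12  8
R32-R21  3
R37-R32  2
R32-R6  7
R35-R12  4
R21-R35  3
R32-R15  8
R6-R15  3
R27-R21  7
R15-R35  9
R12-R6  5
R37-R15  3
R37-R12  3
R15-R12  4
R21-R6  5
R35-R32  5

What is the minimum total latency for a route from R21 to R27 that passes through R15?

Best R21 to R15: R21 → R37 → R15 costing 5
Shortest R15→R27: R15 → R6 → R27 = 6
Total via R15: 5 + 6 = 11 ms.

11 ms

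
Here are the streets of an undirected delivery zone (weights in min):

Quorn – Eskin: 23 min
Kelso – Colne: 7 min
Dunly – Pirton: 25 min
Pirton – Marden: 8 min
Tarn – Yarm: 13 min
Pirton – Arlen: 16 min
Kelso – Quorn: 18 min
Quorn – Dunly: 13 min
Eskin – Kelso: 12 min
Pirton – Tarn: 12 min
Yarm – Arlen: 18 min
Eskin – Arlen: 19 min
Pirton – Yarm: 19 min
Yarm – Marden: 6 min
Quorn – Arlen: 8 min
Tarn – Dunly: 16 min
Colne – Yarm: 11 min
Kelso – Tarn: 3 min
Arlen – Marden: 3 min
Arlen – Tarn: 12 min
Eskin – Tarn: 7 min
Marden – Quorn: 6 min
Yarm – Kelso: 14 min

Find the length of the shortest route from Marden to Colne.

Shortest distances from Marden:
Marden: 0
Arlen: 3  (via Marden)
Yarm: 6  (via Marden)
Quorn: 6  (via Marden)
Pirton: 8  (via Marden)
Tarn: 15  (via Arlen)
Colne: 17  (via Yarm)
Shortest route: Marden → Yarm → Colne = 17 min.

17 min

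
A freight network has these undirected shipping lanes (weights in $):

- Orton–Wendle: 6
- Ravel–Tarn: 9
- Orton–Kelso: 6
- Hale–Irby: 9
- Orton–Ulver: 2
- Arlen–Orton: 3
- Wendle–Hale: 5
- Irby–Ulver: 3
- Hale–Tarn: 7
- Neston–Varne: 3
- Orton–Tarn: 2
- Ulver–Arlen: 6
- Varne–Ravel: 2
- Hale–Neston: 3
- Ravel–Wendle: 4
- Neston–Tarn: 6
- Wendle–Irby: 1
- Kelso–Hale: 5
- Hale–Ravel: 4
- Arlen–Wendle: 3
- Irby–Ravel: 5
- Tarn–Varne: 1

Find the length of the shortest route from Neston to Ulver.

Shortest distances from Neston:
Neston: 0
Hale: 3  (via Neston)
Varne: 3  (via Neston)
Tarn: 4  (via Varne)
Ravel: 5  (via Varne)
Orton: 6  (via Tarn)
Wendle: 8  (via Hale)
Kelso: 8  (via Hale)
Ulver: 8  (via Orton)
Shortest route: Neston–Varne–Tarn–Orton–Ulver = $8.

$8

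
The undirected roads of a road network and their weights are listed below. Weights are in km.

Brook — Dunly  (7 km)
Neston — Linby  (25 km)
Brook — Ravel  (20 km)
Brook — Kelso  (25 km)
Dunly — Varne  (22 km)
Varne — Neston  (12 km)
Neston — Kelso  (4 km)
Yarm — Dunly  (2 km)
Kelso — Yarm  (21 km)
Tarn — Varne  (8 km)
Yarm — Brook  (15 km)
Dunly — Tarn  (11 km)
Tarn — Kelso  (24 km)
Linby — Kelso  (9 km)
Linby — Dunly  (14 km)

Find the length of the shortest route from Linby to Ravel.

41 km

Shortest distances from Linby:
Linby: 0
Kelso: 9  (via Linby)
Neston: 13  (via Kelso)
Dunly: 14  (via Linby)
Yarm: 16  (via Dunly)
Brook: 21  (via Dunly)
Tarn: 25  (via Dunly)
Varne: 25  (via Neston)
Ravel: 41  (via Brook)
Shortest route: Linby → Dunly → Brook → Ravel = 41 km.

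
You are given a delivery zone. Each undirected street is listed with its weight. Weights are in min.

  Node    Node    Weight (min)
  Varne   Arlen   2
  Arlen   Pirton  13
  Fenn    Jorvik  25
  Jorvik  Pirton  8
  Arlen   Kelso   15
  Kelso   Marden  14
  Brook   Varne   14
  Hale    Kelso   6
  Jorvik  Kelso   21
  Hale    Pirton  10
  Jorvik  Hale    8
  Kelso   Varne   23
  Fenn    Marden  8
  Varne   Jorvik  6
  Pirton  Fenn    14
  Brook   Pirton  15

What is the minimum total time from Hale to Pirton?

Settle nodes by increasing distance from Hale:
Hale: 0
Kelso: 6  (via Hale)
Jorvik: 8  (via Hale)
Pirton: 10  (via Hale)
Shortest route: Hale → Pirton = 10 min.

10 min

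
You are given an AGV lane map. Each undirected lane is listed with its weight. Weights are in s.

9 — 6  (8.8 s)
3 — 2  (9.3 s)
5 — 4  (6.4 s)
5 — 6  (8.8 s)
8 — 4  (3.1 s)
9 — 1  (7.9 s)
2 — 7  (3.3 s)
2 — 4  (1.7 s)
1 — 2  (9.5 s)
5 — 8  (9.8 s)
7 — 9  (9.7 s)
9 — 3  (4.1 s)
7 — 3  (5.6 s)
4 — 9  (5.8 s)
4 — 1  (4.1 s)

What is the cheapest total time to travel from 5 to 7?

11.4 s

Running Dijkstra from 5:
5: 0
4: 6.4  (via 5)
2: 8.1  (via 4)
6: 8.8  (via 5)
8: 9.5  (via 4)
1: 10.5  (via 4)
7: 11.4  (via 2)
Shortest route: 5 → 4 → 2 → 7 = 11.4 s.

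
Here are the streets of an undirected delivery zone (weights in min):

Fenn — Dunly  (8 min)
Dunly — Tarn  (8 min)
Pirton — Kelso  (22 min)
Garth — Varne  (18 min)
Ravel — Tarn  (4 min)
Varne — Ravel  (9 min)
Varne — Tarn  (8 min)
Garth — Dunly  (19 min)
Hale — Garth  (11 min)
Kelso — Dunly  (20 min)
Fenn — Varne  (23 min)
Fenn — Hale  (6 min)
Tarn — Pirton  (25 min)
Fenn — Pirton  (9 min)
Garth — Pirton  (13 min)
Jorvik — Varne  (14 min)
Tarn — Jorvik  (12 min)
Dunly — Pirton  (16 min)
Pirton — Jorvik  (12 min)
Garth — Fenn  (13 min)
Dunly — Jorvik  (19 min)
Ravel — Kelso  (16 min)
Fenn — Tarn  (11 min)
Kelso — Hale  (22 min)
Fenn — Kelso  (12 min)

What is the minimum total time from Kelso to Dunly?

Shortest distances from Kelso:
Kelso: 0
Fenn: 12  (via Kelso)
Ravel: 16  (via Kelso)
Hale: 18  (via Fenn)
Tarn: 20  (via Ravel)
Dunly: 20  (via Kelso)
Shortest route: Kelso → Dunly = 20 min.

20 min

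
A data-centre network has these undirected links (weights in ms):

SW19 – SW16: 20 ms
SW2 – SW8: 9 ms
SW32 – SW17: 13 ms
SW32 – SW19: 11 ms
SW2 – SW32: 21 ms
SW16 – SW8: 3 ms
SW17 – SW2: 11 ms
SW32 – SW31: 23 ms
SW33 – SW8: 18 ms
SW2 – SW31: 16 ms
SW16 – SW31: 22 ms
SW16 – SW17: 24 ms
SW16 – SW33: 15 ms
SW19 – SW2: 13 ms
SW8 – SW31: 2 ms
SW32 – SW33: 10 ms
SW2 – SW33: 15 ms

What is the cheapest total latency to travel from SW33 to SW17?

23 ms

Shortest distances from SW33:
SW33: 0
SW32: 10  (via SW33)
SW16: 15  (via SW33)
SW2: 15  (via SW33)
SW8: 18  (via SW33)
SW31: 20  (via SW8)
SW19: 21  (via SW32)
SW17: 23  (via SW32)
Shortest route: SW33–SW32–SW17 = 23 ms.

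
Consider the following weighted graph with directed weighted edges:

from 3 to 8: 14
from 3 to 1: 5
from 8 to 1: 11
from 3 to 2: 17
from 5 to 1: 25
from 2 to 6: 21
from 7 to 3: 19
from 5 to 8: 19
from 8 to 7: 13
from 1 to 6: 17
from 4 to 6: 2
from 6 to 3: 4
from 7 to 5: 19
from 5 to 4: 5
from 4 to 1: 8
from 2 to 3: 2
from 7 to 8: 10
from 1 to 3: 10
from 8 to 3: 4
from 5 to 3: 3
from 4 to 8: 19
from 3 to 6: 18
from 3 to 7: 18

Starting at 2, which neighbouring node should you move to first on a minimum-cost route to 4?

Candidate routes:
2 - 3 - 8 - 7 - 5 - 4: 2+14+13+19+5 = 53
2 - 6 - 3 - 7 - 5 - 4: 21+4+18+19+5 = 67
2 - 6 - 3 - 8 - 7 - 5 - 4: 21+4+14+13+19+5 = 76
2 - 3 - 7 - 5 - 4: 2+18+19+5 = 44
The minimum is 44 via 2 - 3 - 7 - 5 - 4.
So from 2 the first move is to 3.

3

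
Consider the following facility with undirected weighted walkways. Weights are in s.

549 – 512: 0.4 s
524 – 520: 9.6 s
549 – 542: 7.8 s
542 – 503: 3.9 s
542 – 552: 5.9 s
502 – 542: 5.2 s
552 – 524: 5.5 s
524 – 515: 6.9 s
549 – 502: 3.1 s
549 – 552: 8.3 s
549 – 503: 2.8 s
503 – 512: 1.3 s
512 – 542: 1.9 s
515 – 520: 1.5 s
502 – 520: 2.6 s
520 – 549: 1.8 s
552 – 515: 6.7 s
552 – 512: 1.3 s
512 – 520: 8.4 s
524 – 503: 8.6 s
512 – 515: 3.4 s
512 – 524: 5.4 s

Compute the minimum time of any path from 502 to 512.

3.5 s

Compare a few routes:
502–549–512: 3.1+0.4 = 3.5
502–520–549–512: 2.6+1.8+0.4 = 4.8
The minimum is 3.5 s via 502–549–512.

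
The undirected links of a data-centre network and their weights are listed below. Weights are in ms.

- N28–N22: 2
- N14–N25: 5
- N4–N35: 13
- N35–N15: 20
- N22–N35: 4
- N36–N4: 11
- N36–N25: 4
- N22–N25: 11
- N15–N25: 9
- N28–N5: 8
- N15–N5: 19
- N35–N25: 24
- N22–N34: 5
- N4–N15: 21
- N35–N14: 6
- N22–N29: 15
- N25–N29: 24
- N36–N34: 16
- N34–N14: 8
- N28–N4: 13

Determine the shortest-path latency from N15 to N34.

22 ms

Candidate routes:
N15–N25–N14–N35–N22–N34: 9+5+6+4+5 = 29
N15–N25–N14–N34: 9+5+8 = 22
N15–N35–N22–N34: 20+4+5 = 29
N15–N25–N22–N34: 9+11+5 = 25
The minimum is 22 ms via N15–N25–N14–N34.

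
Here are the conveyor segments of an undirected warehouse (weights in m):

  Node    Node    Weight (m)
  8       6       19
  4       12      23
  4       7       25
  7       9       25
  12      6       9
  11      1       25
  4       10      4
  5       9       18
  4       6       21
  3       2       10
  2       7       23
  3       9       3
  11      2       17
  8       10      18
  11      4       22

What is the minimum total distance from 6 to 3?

70 m

Candidate routes:
6 → 4 → 11 → 2 → 3: 21+22+17+10 = 70
6 → 12 → 4 → 11 → 2 → 3: 9+23+22+17+10 = 81
6 → 4 → 7 → 2 → 3: 21+25+23+10 = 79
6 → 4 → 7 → 9 → 3: 21+25+25+3 = 74
The minimum is 70 m via 6 → 4 → 11 → 2 → 3.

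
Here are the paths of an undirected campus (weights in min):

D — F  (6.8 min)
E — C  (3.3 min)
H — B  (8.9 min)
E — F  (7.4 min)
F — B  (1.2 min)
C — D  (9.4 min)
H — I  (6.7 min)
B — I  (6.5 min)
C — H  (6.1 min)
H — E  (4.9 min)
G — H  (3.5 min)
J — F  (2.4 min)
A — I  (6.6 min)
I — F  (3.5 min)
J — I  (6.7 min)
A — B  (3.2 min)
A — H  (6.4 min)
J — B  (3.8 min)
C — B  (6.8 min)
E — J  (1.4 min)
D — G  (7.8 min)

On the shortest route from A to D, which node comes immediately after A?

Enumerating some paths:
A → I → F → D: 6.6+3.5+6.8 = 16.9
A → B → J → F → D: 3.2+3.8+2.4+6.8 = 16.2
A → B → F → D: 3.2+1.2+6.8 = 11.2
A → H → G → D: 6.4+3.5+7.8 = 17.7
Cheapest is A → B → F → D at 11.2 min.
So from A the first move is to B.

B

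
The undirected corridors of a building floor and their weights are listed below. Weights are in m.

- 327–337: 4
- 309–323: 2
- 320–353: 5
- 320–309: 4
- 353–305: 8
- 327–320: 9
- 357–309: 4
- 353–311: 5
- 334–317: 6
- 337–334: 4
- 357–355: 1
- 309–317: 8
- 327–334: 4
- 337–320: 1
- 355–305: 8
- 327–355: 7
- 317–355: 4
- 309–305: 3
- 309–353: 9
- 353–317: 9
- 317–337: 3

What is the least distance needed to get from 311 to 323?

Shortest distances from 311:
311: 0
353: 5  (via 311)
320: 10  (via 353)
337: 11  (via 320)
305: 13  (via 353)
309: 14  (via 353)
317: 14  (via 353)
327: 15  (via 337)
334: 15  (via 337)
323: 16  (via 309)
Shortest route: 311–353–309–323 = 16 m.

16 m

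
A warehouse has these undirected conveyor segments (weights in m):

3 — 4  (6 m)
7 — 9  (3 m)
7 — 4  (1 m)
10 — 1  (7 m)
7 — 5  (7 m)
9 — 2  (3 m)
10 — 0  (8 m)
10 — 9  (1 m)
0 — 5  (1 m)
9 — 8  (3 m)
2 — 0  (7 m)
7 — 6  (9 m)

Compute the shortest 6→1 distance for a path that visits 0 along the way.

32 m

Shortest 6→0: 6 → 7 → 5 → 0 = 17
Shortest 0→1: 0 → 10 → 1 = 15
Total via 0: 17 + 15 = 32 m.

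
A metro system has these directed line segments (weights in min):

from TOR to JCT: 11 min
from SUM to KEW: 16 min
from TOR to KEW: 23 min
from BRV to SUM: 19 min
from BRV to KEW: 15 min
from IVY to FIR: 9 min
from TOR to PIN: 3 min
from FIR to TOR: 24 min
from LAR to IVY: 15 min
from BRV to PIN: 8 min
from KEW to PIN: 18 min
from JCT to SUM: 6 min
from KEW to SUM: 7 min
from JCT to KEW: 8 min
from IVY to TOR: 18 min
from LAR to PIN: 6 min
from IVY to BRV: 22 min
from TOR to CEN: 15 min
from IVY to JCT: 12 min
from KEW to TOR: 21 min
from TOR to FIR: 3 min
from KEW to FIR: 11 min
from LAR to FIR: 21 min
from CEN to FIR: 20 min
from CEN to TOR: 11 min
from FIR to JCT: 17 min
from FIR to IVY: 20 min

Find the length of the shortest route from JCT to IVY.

Compare a few routes:
JCT → KEW → FIR → IVY: 8+11+20 = 39
JCT → SUM → KEW → TOR → FIR → IVY: 6+16+21+3+20 = 66
JCT → KEW → TOR → FIR → IVY: 8+21+3+20 = 52
JCT → SUM → KEW → FIR → IVY: 6+16+11+20 = 53
The minimum is 39 min via JCT → KEW → FIR → IVY.

39 min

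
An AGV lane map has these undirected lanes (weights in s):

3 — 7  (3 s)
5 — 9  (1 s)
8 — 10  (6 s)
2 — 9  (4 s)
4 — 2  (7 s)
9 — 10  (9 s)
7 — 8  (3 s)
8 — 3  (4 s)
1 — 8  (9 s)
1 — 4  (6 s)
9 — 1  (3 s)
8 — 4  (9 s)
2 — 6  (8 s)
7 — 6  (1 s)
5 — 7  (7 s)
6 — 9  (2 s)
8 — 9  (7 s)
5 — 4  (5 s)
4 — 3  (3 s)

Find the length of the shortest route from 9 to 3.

Candidate routes:
9–6–7–3: 2+1+3 = 6
9–5–4–3: 1+5+3 = 9
9–6–7–8–3: 2+1+3+4 = 10
Cheapest is 9–6–7–3 at 6 s.

6 s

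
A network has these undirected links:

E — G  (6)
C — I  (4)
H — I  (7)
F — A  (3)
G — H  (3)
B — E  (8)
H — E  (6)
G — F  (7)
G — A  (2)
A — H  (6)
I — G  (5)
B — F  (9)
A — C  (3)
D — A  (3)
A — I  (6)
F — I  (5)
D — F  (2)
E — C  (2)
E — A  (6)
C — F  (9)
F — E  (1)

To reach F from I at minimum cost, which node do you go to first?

Enumerating some paths:
I–A–F: 6+3 = 9
I–C–E–F: 4+2+1 = 7
I–F: 5 = 5
I–C–A–F: 4+3+3 = 10
The minimum is 5 via I–F.
So from I the first move is to F.

F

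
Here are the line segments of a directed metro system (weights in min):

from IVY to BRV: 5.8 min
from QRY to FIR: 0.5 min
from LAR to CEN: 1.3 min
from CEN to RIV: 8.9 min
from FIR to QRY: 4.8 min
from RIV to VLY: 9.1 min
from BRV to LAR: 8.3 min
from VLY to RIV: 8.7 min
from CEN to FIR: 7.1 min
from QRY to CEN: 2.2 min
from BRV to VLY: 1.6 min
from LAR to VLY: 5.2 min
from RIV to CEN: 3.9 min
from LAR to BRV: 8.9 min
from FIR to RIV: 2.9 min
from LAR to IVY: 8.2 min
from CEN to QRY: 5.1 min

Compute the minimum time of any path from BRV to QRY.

14.7 min

Candidate routes:
BRV - LAR - CEN - QRY: 8.3+1.3+5.1 = 14.7
BRV - VLY - RIV - CEN - FIR - QRY: 1.6+8.7+3.9+7.1+4.8 = 26.1
BRV - LAR - CEN - FIR - QRY: 8.3+1.3+7.1+4.8 = 21.5
BRV - VLY - RIV - CEN - QRY: 1.6+8.7+3.9+5.1 = 19.3
The minimum is 14.7 min via BRV - LAR - CEN - QRY.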